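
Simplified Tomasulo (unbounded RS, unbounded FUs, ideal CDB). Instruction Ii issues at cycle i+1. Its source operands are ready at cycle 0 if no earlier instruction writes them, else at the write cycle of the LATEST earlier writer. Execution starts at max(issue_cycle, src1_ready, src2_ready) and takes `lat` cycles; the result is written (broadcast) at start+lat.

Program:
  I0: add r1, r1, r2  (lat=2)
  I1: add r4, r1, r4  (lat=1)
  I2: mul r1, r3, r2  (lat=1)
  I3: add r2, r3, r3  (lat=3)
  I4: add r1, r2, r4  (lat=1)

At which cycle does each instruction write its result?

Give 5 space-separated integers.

Answer: 3 4 4 7 8

Derivation:
I0 add r1: issue@1 deps=(None,None) exec_start@1 write@3
I1 add r4: issue@2 deps=(0,None) exec_start@3 write@4
I2 mul r1: issue@3 deps=(None,None) exec_start@3 write@4
I3 add r2: issue@4 deps=(None,None) exec_start@4 write@7
I4 add r1: issue@5 deps=(3,1) exec_start@7 write@8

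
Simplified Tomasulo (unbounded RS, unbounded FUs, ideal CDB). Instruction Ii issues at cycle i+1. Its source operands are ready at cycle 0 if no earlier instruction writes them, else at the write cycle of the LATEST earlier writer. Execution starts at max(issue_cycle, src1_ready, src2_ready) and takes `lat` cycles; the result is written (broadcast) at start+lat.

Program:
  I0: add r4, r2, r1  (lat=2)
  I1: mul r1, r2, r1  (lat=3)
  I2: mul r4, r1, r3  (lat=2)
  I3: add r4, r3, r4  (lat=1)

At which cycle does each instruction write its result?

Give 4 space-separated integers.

I0 add r4: issue@1 deps=(None,None) exec_start@1 write@3
I1 mul r1: issue@2 deps=(None,None) exec_start@2 write@5
I2 mul r4: issue@3 deps=(1,None) exec_start@5 write@7
I3 add r4: issue@4 deps=(None,2) exec_start@7 write@8

Answer: 3 5 7 8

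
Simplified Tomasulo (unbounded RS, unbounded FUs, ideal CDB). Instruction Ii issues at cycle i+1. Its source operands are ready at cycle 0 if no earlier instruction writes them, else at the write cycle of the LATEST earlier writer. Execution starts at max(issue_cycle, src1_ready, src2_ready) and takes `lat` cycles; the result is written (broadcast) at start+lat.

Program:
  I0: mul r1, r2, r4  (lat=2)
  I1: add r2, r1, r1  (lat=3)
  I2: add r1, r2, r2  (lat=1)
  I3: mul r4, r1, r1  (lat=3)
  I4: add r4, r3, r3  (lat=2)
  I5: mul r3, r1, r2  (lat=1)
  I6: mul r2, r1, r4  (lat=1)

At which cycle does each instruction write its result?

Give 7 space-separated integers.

Answer: 3 6 7 10 7 8 8

Derivation:
I0 mul r1: issue@1 deps=(None,None) exec_start@1 write@3
I1 add r2: issue@2 deps=(0,0) exec_start@3 write@6
I2 add r1: issue@3 deps=(1,1) exec_start@6 write@7
I3 mul r4: issue@4 deps=(2,2) exec_start@7 write@10
I4 add r4: issue@5 deps=(None,None) exec_start@5 write@7
I5 mul r3: issue@6 deps=(2,1) exec_start@7 write@8
I6 mul r2: issue@7 deps=(2,4) exec_start@7 write@8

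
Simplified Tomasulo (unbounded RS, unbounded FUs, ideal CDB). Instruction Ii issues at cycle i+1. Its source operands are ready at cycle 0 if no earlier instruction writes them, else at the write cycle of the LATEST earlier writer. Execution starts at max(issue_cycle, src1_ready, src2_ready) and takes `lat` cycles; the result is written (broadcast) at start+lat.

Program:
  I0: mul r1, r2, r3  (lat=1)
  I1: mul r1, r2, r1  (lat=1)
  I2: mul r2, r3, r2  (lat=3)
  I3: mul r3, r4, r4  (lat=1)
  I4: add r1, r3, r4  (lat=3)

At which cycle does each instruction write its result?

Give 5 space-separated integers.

Answer: 2 3 6 5 8

Derivation:
I0 mul r1: issue@1 deps=(None,None) exec_start@1 write@2
I1 mul r1: issue@2 deps=(None,0) exec_start@2 write@3
I2 mul r2: issue@3 deps=(None,None) exec_start@3 write@6
I3 mul r3: issue@4 deps=(None,None) exec_start@4 write@5
I4 add r1: issue@5 deps=(3,None) exec_start@5 write@8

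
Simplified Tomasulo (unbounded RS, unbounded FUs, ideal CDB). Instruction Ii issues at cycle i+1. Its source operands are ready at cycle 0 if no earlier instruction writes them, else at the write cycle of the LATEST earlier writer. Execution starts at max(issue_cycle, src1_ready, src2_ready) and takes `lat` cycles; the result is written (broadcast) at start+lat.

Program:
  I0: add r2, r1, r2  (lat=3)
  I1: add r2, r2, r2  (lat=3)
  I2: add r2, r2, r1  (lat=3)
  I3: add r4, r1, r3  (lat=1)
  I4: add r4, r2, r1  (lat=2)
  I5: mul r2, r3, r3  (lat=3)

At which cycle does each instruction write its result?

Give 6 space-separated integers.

Answer: 4 7 10 5 12 9

Derivation:
I0 add r2: issue@1 deps=(None,None) exec_start@1 write@4
I1 add r2: issue@2 deps=(0,0) exec_start@4 write@7
I2 add r2: issue@3 deps=(1,None) exec_start@7 write@10
I3 add r4: issue@4 deps=(None,None) exec_start@4 write@5
I4 add r4: issue@5 deps=(2,None) exec_start@10 write@12
I5 mul r2: issue@6 deps=(None,None) exec_start@6 write@9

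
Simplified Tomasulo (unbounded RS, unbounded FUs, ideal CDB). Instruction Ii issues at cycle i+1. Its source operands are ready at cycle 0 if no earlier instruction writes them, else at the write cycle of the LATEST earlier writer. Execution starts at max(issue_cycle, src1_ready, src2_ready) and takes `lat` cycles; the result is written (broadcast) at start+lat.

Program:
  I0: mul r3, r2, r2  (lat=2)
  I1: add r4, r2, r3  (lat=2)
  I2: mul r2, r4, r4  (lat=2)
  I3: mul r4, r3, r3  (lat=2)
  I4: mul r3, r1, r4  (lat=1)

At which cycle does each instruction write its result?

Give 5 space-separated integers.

I0 mul r3: issue@1 deps=(None,None) exec_start@1 write@3
I1 add r4: issue@2 deps=(None,0) exec_start@3 write@5
I2 mul r2: issue@3 deps=(1,1) exec_start@5 write@7
I3 mul r4: issue@4 deps=(0,0) exec_start@4 write@6
I4 mul r3: issue@5 deps=(None,3) exec_start@6 write@7

Answer: 3 5 7 6 7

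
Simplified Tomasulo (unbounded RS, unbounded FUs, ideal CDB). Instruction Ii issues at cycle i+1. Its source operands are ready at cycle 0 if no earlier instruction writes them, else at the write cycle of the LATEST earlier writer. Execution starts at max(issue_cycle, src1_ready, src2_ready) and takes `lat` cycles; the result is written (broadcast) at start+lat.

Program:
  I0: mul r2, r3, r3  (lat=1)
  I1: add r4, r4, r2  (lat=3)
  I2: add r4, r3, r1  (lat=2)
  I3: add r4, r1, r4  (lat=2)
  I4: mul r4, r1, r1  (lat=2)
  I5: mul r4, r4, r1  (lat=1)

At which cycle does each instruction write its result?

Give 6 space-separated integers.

Answer: 2 5 5 7 7 8

Derivation:
I0 mul r2: issue@1 deps=(None,None) exec_start@1 write@2
I1 add r4: issue@2 deps=(None,0) exec_start@2 write@5
I2 add r4: issue@3 deps=(None,None) exec_start@3 write@5
I3 add r4: issue@4 deps=(None,2) exec_start@5 write@7
I4 mul r4: issue@5 deps=(None,None) exec_start@5 write@7
I5 mul r4: issue@6 deps=(4,None) exec_start@7 write@8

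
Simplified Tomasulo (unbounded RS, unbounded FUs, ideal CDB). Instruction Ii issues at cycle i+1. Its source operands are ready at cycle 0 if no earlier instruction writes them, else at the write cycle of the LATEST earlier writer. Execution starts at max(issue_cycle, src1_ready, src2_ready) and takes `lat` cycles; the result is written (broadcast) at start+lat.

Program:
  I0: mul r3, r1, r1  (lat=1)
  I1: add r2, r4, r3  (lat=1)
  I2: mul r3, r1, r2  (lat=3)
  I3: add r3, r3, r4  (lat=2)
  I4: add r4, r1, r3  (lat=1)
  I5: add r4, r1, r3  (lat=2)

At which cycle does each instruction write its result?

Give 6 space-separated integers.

I0 mul r3: issue@1 deps=(None,None) exec_start@1 write@2
I1 add r2: issue@2 deps=(None,0) exec_start@2 write@3
I2 mul r3: issue@3 deps=(None,1) exec_start@3 write@6
I3 add r3: issue@4 deps=(2,None) exec_start@6 write@8
I4 add r4: issue@5 deps=(None,3) exec_start@8 write@9
I5 add r4: issue@6 deps=(None,3) exec_start@8 write@10

Answer: 2 3 6 8 9 10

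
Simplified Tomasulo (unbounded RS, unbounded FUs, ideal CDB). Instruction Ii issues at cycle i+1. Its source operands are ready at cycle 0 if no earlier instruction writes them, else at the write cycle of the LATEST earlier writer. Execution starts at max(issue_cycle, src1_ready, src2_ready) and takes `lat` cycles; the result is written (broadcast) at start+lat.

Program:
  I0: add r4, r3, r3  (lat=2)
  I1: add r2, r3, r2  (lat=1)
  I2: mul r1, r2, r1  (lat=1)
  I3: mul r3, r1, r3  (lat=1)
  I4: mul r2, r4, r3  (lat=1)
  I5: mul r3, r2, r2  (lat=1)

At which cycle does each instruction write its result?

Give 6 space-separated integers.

I0 add r4: issue@1 deps=(None,None) exec_start@1 write@3
I1 add r2: issue@2 deps=(None,None) exec_start@2 write@3
I2 mul r1: issue@3 deps=(1,None) exec_start@3 write@4
I3 mul r3: issue@4 deps=(2,None) exec_start@4 write@5
I4 mul r2: issue@5 deps=(0,3) exec_start@5 write@6
I5 mul r3: issue@6 deps=(4,4) exec_start@6 write@7

Answer: 3 3 4 5 6 7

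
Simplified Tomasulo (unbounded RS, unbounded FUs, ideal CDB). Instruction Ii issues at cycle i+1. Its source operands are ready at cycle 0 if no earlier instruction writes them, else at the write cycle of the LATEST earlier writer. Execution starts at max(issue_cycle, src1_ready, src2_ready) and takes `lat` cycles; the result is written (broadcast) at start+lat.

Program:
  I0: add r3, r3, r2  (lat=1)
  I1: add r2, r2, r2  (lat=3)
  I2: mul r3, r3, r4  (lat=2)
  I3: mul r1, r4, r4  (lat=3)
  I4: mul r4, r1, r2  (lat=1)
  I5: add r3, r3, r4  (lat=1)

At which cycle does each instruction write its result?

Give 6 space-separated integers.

Answer: 2 5 5 7 8 9

Derivation:
I0 add r3: issue@1 deps=(None,None) exec_start@1 write@2
I1 add r2: issue@2 deps=(None,None) exec_start@2 write@5
I2 mul r3: issue@3 deps=(0,None) exec_start@3 write@5
I3 mul r1: issue@4 deps=(None,None) exec_start@4 write@7
I4 mul r4: issue@5 deps=(3,1) exec_start@7 write@8
I5 add r3: issue@6 deps=(2,4) exec_start@8 write@9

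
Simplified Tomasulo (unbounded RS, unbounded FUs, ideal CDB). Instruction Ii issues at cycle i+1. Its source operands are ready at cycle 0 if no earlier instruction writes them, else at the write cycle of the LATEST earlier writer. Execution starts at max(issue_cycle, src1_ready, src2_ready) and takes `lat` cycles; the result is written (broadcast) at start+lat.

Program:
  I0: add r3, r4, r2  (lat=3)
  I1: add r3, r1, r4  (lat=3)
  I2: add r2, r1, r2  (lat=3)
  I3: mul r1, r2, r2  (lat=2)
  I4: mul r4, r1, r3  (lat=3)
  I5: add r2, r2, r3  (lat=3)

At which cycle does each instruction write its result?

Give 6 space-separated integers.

I0 add r3: issue@1 deps=(None,None) exec_start@1 write@4
I1 add r3: issue@2 deps=(None,None) exec_start@2 write@5
I2 add r2: issue@3 deps=(None,None) exec_start@3 write@6
I3 mul r1: issue@4 deps=(2,2) exec_start@6 write@8
I4 mul r4: issue@5 deps=(3,1) exec_start@8 write@11
I5 add r2: issue@6 deps=(2,1) exec_start@6 write@9

Answer: 4 5 6 8 11 9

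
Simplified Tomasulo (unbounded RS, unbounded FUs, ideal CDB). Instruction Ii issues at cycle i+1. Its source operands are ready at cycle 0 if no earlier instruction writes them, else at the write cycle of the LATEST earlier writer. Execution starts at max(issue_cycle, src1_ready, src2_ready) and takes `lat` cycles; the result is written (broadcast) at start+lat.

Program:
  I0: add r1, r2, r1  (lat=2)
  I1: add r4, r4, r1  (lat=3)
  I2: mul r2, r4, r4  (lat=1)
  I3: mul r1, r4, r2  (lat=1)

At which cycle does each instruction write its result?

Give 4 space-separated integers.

I0 add r1: issue@1 deps=(None,None) exec_start@1 write@3
I1 add r4: issue@2 deps=(None,0) exec_start@3 write@6
I2 mul r2: issue@3 deps=(1,1) exec_start@6 write@7
I3 mul r1: issue@4 deps=(1,2) exec_start@7 write@8

Answer: 3 6 7 8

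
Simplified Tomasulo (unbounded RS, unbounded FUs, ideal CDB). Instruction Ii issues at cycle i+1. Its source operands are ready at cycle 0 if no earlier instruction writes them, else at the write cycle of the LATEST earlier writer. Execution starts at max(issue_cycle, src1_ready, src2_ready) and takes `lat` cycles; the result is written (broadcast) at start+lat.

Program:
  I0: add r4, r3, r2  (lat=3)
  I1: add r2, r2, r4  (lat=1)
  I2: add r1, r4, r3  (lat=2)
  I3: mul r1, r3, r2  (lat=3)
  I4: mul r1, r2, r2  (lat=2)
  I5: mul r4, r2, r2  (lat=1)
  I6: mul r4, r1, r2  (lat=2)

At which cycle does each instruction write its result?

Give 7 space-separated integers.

Answer: 4 5 6 8 7 7 9

Derivation:
I0 add r4: issue@1 deps=(None,None) exec_start@1 write@4
I1 add r2: issue@2 deps=(None,0) exec_start@4 write@5
I2 add r1: issue@3 deps=(0,None) exec_start@4 write@6
I3 mul r1: issue@4 deps=(None,1) exec_start@5 write@8
I4 mul r1: issue@5 deps=(1,1) exec_start@5 write@7
I5 mul r4: issue@6 deps=(1,1) exec_start@6 write@7
I6 mul r4: issue@7 deps=(4,1) exec_start@7 write@9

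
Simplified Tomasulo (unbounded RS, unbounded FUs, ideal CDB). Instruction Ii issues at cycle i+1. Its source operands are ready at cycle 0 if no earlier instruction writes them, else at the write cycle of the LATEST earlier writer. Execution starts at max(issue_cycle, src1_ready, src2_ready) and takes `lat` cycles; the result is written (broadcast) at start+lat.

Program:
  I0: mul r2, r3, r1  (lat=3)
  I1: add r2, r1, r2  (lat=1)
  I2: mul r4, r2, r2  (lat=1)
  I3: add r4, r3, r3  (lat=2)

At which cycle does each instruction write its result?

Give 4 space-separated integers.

I0 mul r2: issue@1 deps=(None,None) exec_start@1 write@4
I1 add r2: issue@2 deps=(None,0) exec_start@4 write@5
I2 mul r4: issue@3 deps=(1,1) exec_start@5 write@6
I3 add r4: issue@4 deps=(None,None) exec_start@4 write@6

Answer: 4 5 6 6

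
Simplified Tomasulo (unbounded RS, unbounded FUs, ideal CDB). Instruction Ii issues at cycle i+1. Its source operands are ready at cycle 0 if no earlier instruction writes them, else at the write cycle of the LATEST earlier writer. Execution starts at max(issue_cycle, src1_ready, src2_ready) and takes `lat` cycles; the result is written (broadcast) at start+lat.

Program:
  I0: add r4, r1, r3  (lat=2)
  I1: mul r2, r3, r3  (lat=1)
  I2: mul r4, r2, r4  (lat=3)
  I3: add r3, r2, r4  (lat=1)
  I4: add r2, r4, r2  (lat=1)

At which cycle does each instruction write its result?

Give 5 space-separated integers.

I0 add r4: issue@1 deps=(None,None) exec_start@1 write@3
I1 mul r2: issue@2 deps=(None,None) exec_start@2 write@3
I2 mul r4: issue@3 deps=(1,0) exec_start@3 write@6
I3 add r3: issue@4 deps=(1,2) exec_start@6 write@7
I4 add r2: issue@5 deps=(2,1) exec_start@6 write@7

Answer: 3 3 6 7 7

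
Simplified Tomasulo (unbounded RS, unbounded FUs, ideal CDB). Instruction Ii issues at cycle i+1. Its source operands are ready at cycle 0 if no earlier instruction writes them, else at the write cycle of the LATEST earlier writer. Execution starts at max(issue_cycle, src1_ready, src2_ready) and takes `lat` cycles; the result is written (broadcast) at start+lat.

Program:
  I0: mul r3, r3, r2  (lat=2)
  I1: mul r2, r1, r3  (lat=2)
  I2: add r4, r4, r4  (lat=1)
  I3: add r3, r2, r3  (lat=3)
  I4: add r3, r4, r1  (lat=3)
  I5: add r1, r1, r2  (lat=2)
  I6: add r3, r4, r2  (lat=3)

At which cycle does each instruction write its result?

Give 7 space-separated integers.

Answer: 3 5 4 8 8 8 10

Derivation:
I0 mul r3: issue@1 deps=(None,None) exec_start@1 write@3
I1 mul r2: issue@2 deps=(None,0) exec_start@3 write@5
I2 add r4: issue@3 deps=(None,None) exec_start@3 write@4
I3 add r3: issue@4 deps=(1,0) exec_start@5 write@8
I4 add r3: issue@5 deps=(2,None) exec_start@5 write@8
I5 add r1: issue@6 deps=(None,1) exec_start@6 write@8
I6 add r3: issue@7 deps=(2,1) exec_start@7 write@10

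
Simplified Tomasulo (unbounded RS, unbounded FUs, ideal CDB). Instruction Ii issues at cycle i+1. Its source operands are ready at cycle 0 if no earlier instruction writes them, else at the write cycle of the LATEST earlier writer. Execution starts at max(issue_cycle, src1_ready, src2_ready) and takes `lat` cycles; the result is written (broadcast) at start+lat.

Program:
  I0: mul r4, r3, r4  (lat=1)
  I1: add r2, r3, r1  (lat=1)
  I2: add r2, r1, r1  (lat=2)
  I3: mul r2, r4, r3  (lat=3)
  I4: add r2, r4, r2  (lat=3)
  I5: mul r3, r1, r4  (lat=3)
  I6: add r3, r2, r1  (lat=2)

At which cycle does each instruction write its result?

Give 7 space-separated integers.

Answer: 2 3 5 7 10 9 12

Derivation:
I0 mul r4: issue@1 deps=(None,None) exec_start@1 write@2
I1 add r2: issue@2 deps=(None,None) exec_start@2 write@3
I2 add r2: issue@3 deps=(None,None) exec_start@3 write@5
I3 mul r2: issue@4 deps=(0,None) exec_start@4 write@7
I4 add r2: issue@5 deps=(0,3) exec_start@7 write@10
I5 mul r3: issue@6 deps=(None,0) exec_start@6 write@9
I6 add r3: issue@7 deps=(4,None) exec_start@10 write@12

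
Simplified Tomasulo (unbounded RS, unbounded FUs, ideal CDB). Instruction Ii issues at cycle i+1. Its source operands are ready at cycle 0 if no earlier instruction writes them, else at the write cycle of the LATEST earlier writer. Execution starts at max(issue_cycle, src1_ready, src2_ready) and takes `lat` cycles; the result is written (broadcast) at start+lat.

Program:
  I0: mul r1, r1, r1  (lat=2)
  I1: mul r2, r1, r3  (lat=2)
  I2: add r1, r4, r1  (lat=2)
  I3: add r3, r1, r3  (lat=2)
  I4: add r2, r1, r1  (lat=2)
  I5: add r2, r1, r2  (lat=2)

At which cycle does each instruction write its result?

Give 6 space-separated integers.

I0 mul r1: issue@1 deps=(None,None) exec_start@1 write@3
I1 mul r2: issue@2 deps=(0,None) exec_start@3 write@5
I2 add r1: issue@3 deps=(None,0) exec_start@3 write@5
I3 add r3: issue@4 deps=(2,None) exec_start@5 write@7
I4 add r2: issue@5 deps=(2,2) exec_start@5 write@7
I5 add r2: issue@6 deps=(2,4) exec_start@7 write@9

Answer: 3 5 5 7 7 9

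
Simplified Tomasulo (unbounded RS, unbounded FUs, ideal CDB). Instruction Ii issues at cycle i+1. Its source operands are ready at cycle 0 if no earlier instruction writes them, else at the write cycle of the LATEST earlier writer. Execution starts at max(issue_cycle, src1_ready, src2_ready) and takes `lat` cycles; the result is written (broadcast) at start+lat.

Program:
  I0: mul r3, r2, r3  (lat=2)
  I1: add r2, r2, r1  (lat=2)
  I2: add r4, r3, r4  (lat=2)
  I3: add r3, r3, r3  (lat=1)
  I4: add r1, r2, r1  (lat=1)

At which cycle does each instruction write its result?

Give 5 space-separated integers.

Answer: 3 4 5 5 6

Derivation:
I0 mul r3: issue@1 deps=(None,None) exec_start@1 write@3
I1 add r2: issue@2 deps=(None,None) exec_start@2 write@4
I2 add r4: issue@3 deps=(0,None) exec_start@3 write@5
I3 add r3: issue@4 deps=(0,0) exec_start@4 write@5
I4 add r1: issue@5 deps=(1,None) exec_start@5 write@6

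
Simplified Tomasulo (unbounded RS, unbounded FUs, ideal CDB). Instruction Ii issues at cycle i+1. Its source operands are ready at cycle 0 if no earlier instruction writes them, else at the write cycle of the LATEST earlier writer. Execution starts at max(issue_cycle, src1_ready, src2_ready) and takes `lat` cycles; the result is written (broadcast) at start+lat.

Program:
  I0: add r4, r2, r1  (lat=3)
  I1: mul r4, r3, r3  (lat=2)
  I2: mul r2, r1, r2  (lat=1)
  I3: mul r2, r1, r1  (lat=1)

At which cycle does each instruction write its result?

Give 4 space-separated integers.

Answer: 4 4 4 5

Derivation:
I0 add r4: issue@1 deps=(None,None) exec_start@1 write@4
I1 mul r4: issue@2 deps=(None,None) exec_start@2 write@4
I2 mul r2: issue@3 deps=(None,None) exec_start@3 write@4
I3 mul r2: issue@4 deps=(None,None) exec_start@4 write@5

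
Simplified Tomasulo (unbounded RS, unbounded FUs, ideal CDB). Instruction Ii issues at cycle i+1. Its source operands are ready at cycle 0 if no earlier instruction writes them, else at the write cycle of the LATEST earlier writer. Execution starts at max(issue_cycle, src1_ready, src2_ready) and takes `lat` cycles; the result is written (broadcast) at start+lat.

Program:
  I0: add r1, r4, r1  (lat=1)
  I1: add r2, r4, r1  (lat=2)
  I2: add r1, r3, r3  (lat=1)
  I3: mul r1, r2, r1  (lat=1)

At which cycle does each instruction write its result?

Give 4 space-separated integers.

Answer: 2 4 4 5

Derivation:
I0 add r1: issue@1 deps=(None,None) exec_start@1 write@2
I1 add r2: issue@2 deps=(None,0) exec_start@2 write@4
I2 add r1: issue@3 deps=(None,None) exec_start@3 write@4
I3 mul r1: issue@4 deps=(1,2) exec_start@4 write@5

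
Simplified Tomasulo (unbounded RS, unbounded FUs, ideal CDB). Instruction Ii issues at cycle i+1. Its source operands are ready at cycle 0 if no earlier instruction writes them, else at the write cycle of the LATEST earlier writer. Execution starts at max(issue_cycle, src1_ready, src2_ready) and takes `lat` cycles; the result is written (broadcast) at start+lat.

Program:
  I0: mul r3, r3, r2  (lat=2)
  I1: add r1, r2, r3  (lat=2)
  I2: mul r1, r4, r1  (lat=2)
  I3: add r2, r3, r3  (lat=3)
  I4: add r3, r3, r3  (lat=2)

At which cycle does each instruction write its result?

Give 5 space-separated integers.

I0 mul r3: issue@1 deps=(None,None) exec_start@1 write@3
I1 add r1: issue@2 deps=(None,0) exec_start@3 write@5
I2 mul r1: issue@3 deps=(None,1) exec_start@5 write@7
I3 add r2: issue@4 deps=(0,0) exec_start@4 write@7
I4 add r3: issue@5 deps=(0,0) exec_start@5 write@7

Answer: 3 5 7 7 7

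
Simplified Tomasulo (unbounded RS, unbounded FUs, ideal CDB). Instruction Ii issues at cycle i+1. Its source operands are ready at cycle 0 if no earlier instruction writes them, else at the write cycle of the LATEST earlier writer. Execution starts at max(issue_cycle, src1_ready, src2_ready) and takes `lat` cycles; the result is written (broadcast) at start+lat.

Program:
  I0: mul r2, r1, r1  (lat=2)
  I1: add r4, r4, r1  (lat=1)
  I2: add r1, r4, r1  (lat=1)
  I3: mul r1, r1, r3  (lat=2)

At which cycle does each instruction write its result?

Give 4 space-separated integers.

I0 mul r2: issue@1 deps=(None,None) exec_start@1 write@3
I1 add r4: issue@2 deps=(None,None) exec_start@2 write@3
I2 add r1: issue@3 deps=(1,None) exec_start@3 write@4
I3 mul r1: issue@4 deps=(2,None) exec_start@4 write@6

Answer: 3 3 4 6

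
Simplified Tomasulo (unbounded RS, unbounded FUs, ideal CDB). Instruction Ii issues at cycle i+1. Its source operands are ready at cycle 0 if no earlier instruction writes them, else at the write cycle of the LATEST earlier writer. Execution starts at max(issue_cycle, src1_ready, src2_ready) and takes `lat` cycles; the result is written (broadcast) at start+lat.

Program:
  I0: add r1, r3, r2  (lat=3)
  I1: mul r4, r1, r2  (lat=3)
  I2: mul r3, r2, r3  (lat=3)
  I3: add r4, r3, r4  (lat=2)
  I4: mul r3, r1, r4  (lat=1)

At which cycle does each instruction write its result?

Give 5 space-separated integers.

Answer: 4 7 6 9 10

Derivation:
I0 add r1: issue@1 deps=(None,None) exec_start@1 write@4
I1 mul r4: issue@2 deps=(0,None) exec_start@4 write@7
I2 mul r3: issue@3 deps=(None,None) exec_start@3 write@6
I3 add r4: issue@4 deps=(2,1) exec_start@7 write@9
I4 mul r3: issue@5 deps=(0,3) exec_start@9 write@10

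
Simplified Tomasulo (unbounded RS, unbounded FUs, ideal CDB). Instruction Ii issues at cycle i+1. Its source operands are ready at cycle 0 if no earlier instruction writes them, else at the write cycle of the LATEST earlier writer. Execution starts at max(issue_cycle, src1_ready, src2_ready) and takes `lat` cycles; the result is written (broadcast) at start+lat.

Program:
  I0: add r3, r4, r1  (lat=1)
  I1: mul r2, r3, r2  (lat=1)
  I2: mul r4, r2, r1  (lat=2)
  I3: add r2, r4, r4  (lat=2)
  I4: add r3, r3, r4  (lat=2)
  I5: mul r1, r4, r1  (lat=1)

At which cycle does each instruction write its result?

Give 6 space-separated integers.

I0 add r3: issue@1 deps=(None,None) exec_start@1 write@2
I1 mul r2: issue@2 deps=(0,None) exec_start@2 write@3
I2 mul r4: issue@3 deps=(1,None) exec_start@3 write@5
I3 add r2: issue@4 deps=(2,2) exec_start@5 write@7
I4 add r3: issue@5 deps=(0,2) exec_start@5 write@7
I5 mul r1: issue@6 deps=(2,None) exec_start@6 write@7

Answer: 2 3 5 7 7 7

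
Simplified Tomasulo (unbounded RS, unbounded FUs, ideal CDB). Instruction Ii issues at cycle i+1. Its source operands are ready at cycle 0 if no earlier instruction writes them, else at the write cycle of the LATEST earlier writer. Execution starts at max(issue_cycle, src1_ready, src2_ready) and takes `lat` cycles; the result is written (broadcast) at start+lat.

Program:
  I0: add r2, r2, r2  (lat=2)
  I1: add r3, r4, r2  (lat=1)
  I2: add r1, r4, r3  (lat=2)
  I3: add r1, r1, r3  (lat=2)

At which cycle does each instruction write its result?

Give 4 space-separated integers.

Answer: 3 4 6 8

Derivation:
I0 add r2: issue@1 deps=(None,None) exec_start@1 write@3
I1 add r3: issue@2 deps=(None,0) exec_start@3 write@4
I2 add r1: issue@3 deps=(None,1) exec_start@4 write@6
I3 add r1: issue@4 deps=(2,1) exec_start@6 write@8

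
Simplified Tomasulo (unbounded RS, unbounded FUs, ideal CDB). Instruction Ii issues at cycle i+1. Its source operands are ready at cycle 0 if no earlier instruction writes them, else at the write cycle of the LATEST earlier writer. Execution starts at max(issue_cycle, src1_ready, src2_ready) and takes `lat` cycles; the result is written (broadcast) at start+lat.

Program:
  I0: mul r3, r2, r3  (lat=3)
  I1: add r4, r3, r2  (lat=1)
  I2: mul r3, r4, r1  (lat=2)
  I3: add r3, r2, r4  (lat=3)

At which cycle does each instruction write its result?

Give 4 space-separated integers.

Answer: 4 5 7 8

Derivation:
I0 mul r3: issue@1 deps=(None,None) exec_start@1 write@4
I1 add r4: issue@2 deps=(0,None) exec_start@4 write@5
I2 mul r3: issue@3 deps=(1,None) exec_start@5 write@7
I3 add r3: issue@4 deps=(None,1) exec_start@5 write@8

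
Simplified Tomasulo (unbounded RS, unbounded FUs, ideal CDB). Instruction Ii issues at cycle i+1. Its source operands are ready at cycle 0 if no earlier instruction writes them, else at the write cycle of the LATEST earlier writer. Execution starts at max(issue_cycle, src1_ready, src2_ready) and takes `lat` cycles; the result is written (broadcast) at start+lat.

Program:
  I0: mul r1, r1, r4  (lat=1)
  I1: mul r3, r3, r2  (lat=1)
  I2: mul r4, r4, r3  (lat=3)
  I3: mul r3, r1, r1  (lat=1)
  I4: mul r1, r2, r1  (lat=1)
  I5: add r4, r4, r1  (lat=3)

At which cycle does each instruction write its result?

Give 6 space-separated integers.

Answer: 2 3 6 5 6 9

Derivation:
I0 mul r1: issue@1 deps=(None,None) exec_start@1 write@2
I1 mul r3: issue@2 deps=(None,None) exec_start@2 write@3
I2 mul r4: issue@3 deps=(None,1) exec_start@3 write@6
I3 mul r3: issue@4 deps=(0,0) exec_start@4 write@5
I4 mul r1: issue@5 deps=(None,0) exec_start@5 write@6
I5 add r4: issue@6 deps=(2,4) exec_start@6 write@9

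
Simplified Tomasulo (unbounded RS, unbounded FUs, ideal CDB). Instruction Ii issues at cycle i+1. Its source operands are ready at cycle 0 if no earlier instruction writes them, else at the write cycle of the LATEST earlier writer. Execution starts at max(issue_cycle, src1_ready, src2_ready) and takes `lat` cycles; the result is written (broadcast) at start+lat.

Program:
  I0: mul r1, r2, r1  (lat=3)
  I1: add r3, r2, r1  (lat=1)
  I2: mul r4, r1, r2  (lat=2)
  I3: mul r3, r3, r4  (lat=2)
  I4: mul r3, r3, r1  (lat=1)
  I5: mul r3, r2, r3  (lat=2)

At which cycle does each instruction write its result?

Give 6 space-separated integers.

Answer: 4 5 6 8 9 11

Derivation:
I0 mul r1: issue@1 deps=(None,None) exec_start@1 write@4
I1 add r3: issue@2 deps=(None,0) exec_start@4 write@5
I2 mul r4: issue@3 deps=(0,None) exec_start@4 write@6
I3 mul r3: issue@4 deps=(1,2) exec_start@6 write@8
I4 mul r3: issue@5 deps=(3,0) exec_start@8 write@9
I5 mul r3: issue@6 deps=(None,4) exec_start@9 write@11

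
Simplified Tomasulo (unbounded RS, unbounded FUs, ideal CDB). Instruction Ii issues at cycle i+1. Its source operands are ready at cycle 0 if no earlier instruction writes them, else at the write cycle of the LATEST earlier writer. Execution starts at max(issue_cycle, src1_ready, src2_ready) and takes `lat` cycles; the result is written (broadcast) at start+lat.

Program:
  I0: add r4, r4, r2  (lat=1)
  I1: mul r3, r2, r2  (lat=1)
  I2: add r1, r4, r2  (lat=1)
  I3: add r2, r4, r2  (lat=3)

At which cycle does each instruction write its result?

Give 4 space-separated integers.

Answer: 2 3 4 7

Derivation:
I0 add r4: issue@1 deps=(None,None) exec_start@1 write@2
I1 mul r3: issue@2 deps=(None,None) exec_start@2 write@3
I2 add r1: issue@3 deps=(0,None) exec_start@3 write@4
I3 add r2: issue@4 deps=(0,None) exec_start@4 write@7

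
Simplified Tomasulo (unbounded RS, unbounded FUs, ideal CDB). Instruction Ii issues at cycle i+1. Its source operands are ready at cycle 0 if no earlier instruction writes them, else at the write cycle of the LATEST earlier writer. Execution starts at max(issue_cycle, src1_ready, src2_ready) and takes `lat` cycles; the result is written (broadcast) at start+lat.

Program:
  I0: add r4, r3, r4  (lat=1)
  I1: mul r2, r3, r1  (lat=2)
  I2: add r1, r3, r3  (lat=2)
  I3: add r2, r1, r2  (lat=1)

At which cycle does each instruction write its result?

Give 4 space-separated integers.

Answer: 2 4 5 6

Derivation:
I0 add r4: issue@1 deps=(None,None) exec_start@1 write@2
I1 mul r2: issue@2 deps=(None,None) exec_start@2 write@4
I2 add r1: issue@3 deps=(None,None) exec_start@3 write@5
I3 add r2: issue@4 deps=(2,1) exec_start@5 write@6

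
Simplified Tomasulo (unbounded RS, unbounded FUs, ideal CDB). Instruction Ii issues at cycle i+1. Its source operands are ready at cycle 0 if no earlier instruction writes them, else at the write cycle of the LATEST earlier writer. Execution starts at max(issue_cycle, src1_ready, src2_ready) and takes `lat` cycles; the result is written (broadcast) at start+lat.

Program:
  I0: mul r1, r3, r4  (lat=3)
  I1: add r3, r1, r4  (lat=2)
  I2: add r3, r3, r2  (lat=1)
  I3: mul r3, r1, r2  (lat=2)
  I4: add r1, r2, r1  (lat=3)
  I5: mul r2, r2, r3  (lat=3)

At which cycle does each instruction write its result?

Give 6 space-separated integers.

I0 mul r1: issue@1 deps=(None,None) exec_start@1 write@4
I1 add r3: issue@2 deps=(0,None) exec_start@4 write@6
I2 add r3: issue@3 deps=(1,None) exec_start@6 write@7
I3 mul r3: issue@4 deps=(0,None) exec_start@4 write@6
I4 add r1: issue@5 deps=(None,0) exec_start@5 write@8
I5 mul r2: issue@6 deps=(None,3) exec_start@6 write@9

Answer: 4 6 7 6 8 9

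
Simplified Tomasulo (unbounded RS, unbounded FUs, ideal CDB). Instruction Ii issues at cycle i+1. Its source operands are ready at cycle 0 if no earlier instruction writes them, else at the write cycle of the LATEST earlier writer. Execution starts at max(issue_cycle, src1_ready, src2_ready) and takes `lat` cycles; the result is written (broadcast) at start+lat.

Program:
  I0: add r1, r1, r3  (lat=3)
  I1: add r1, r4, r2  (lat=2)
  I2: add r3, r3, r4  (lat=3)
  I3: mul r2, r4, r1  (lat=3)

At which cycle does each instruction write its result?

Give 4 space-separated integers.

I0 add r1: issue@1 deps=(None,None) exec_start@1 write@4
I1 add r1: issue@2 deps=(None,None) exec_start@2 write@4
I2 add r3: issue@3 deps=(None,None) exec_start@3 write@6
I3 mul r2: issue@4 deps=(None,1) exec_start@4 write@7

Answer: 4 4 6 7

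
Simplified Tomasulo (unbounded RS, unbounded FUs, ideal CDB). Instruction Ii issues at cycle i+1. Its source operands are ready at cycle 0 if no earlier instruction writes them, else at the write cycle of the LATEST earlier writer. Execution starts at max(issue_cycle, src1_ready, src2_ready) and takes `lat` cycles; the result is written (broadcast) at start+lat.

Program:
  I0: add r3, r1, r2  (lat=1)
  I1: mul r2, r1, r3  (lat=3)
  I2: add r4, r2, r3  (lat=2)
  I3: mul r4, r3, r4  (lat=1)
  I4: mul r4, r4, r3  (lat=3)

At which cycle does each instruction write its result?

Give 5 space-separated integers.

I0 add r3: issue@1 deps=(None,None) exec_start@1 write@2
I1 mul r2: issue@2 deps=(None,0) exec_start@2 write@5
I2 add r4: issue@3 deps=(1,0) exec_start@5 write@7
I3 mul r4: issue@4 deps=(0,2) exec_start@7 write@8
I4 mul r4: issue@5 deps=(3,0) exec_start@8 write@11

Answer: 2 5 7 8 11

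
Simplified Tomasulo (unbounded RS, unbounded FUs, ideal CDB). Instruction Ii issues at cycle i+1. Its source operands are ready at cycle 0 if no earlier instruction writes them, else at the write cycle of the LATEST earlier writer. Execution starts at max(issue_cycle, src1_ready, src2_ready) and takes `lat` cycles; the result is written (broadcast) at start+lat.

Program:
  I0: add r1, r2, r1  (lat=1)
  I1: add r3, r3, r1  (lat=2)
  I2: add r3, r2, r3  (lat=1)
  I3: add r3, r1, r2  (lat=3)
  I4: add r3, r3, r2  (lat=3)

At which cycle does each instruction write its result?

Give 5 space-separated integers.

Answer: 2 4 5 7 10

Derivation:
I0 add r1: issue@1 deps=(None,None) exec_start@1 write@2
I1 add r3: issue@2 deps=(None,0) exec_start@2 write@4
I2 add r3: issue@3 deps=(None,1) exec_start@4 write@5
I3 add r3: issue@4 deps=(0,None) exec_start@4 write@7
I4 add r3: issue@5 deps=(3,None) exec_start@7 write@10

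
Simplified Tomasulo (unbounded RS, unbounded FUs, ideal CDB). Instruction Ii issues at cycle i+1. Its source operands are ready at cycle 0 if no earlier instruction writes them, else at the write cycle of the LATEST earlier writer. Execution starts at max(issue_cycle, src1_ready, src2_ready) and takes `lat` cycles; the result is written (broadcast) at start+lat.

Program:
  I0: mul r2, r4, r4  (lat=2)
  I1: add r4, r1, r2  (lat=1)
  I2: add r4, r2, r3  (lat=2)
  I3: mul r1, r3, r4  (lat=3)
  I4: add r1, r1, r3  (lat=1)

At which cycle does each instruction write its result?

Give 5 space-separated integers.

I0 mul r2: issue@1 deps=(None,None) exec_start@1 write@3
I1 add r4: issue@2 deps=(None,0) exec_start@3 write@4
I2 add r4: issue@3 deps=(0,None) exec_start@3 write@5
I3 mul r1: issue@4 deps=(None,2) exec_start@5 write@8
I4 add r1: issue@5 deps=(3,None) exec_start@8 write@9

Answer: 3 4 5 8 9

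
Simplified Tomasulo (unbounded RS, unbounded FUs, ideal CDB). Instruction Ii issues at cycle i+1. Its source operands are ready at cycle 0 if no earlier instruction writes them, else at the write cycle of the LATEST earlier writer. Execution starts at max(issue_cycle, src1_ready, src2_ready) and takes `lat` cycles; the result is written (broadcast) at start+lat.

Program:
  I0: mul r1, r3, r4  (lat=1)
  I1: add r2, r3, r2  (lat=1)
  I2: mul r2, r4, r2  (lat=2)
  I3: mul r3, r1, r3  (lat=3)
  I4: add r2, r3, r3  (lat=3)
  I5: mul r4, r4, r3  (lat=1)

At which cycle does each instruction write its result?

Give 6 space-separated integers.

Answer: 2 3 5 7 10 8

Derivation:
I0 mul r1: issue@1 deps=(None,None) exec_start@1 write@2
I1 add r2: issue@2 deps=(None,None) exec_start@2 write@3
I2 mul r2: issue@3 deps=(None,1) exec_start@3 write@5
I3 mul r3: issue@4 deps=(0,None) exec_start@4 write@7
I4 add r2: issue@5 deps=(3,3) exec_start@7 write@10
I5 mul r4: issue@6 deps=(None,3) exec_start@7 write@8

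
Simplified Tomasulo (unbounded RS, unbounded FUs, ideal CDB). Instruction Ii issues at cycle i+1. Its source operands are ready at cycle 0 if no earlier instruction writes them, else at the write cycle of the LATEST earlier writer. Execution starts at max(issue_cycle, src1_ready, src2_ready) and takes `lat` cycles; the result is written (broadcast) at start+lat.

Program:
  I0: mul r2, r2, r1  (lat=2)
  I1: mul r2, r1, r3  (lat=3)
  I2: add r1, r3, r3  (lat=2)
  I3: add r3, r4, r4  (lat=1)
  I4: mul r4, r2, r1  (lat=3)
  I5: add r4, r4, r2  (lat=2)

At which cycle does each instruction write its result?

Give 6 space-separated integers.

I0 mul r2: issue@1 deps=(None,None) exec_start@1 write@3
I1 mul r2: issue@2 deps=(None,None) exec_start@2 write@5
I2 add r1: issue@3 deps=(None,None) exec_start@3 write@5
I3 add r3: issue@4 deps=(None,None) exec_start@4 write@5
I4 mul r4: issue@5 deps=(1,2) exec_start@5 write@8
I5 add r4: issue@6 deps=(4,1) exec_start@8 write@10

Answer: 3 5 5 5 8 10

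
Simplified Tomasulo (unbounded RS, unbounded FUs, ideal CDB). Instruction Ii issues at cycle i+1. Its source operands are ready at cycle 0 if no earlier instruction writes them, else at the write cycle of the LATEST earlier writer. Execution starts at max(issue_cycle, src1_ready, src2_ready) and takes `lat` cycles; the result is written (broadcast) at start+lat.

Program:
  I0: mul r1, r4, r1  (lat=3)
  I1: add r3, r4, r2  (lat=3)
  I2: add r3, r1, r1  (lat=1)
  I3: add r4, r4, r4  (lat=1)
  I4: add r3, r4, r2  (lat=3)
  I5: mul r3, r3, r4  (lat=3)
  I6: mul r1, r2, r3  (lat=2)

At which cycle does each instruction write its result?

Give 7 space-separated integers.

Answer: 4 5 5 5 8 11 13

Derivation:
I0 mul r1: issue@1 deps=(None,None) exec_start@1 write@4
I1 add r3: issue@2 deps=(None,None) exec_start@2 write@5
I2 add r3: issue@3 deps=(0,0) exec_start@4 write@5
I3 add r4: issue@4 deps=(None,None) exec_start@4 write@5
I4 add r3: issue@5 deps=(3,None) exec_start@5 write@8
I5 mul r3: issue@6 deps=(4,3) exec_start@8 write@11
I6 mul r1: issue@7 deps=(None,5) exec_start@11 write@13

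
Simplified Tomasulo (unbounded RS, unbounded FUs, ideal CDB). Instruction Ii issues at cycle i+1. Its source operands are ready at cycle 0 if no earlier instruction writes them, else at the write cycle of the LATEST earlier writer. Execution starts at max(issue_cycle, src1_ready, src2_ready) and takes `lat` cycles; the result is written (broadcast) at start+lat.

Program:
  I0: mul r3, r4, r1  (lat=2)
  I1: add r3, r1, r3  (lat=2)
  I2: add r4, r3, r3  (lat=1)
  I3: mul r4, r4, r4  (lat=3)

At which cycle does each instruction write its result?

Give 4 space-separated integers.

I0 mul r3: issue@1 deps=(None,None) exec_start@1 write@3
I1 add r3: issue@2 deps=(None,0) exec_start@3 write@5
I2 add r4: issue@3 deps=(1,1) exec_start@5 write@6
I3 mul r4: issue@4 deps=(2,2) exec_start@6 write@9

Answer: 3 5 6 9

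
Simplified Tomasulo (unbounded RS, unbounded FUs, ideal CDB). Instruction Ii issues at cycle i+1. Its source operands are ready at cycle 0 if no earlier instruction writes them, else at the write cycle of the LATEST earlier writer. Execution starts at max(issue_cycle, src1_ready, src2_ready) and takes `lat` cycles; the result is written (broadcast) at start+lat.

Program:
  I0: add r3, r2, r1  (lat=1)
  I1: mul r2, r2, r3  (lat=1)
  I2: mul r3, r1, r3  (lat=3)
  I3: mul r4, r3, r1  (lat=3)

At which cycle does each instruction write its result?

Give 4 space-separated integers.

Answer: 2 3 6 9

Derivation:
I0 add r3: issue@1 deps=(None,None) exec_start@1 write@2
I1 mul r2: issue@2 deps=(None,0) exec_start@2 write@3
I2 mul r3: issue@3 deps=(None,0) exec_start@3 write@6
I3 mul r4: issue@4 deps=(2,None) exec_start@6 write@9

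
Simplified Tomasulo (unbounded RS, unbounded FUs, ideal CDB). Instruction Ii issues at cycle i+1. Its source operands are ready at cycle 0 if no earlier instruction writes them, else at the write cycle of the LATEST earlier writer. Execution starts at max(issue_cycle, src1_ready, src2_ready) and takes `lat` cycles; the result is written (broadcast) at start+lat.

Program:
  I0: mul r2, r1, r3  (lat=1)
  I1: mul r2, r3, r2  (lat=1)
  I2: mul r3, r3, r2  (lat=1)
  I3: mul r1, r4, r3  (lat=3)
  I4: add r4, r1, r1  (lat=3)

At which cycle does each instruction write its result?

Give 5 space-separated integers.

Answer: 2 3 4 7 10

Derivation:
I0 mul r2: issue@1 deps=(None,None) exec_start@1 write@2
I1 mul r2: issue@2 deps=(None,0) exec_start@2 write@3
I2 mul r3: issue@3 deps=(None,1) exec_start@3 write@4
I3 mul r1: issue@4 deps=(None,2) exec_start@4 write@7
I4 add r4: issue@5 deps=(3,3) exec_start@7 write@10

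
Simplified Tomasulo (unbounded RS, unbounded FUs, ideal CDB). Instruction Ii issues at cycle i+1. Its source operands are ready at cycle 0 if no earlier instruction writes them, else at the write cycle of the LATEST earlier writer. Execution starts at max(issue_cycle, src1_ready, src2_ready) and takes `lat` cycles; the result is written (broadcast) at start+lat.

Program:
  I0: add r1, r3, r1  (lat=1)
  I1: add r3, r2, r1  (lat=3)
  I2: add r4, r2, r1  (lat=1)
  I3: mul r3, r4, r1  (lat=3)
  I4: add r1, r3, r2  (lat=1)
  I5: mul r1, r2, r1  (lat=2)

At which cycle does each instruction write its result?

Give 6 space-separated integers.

I0 add r1: issue@1 deps=(None,None) exec_start@1 write@2
I1 add r3: issue@2 deps=(None,0) exec_start@2 write@5
I2 add r4: issue@3 deps=(None,0) exec_start@3 write@4
I3 mul r3: issue@4 deps=(2,0) exec_start@4 write@7
I4 add r1: issue@5 deps=(3,None) exec_start@7 write@8
I5 mul r1: issue@6 deps=(None,4) exec_start@8 write@10

Answer: 2 5 4 7 8 10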